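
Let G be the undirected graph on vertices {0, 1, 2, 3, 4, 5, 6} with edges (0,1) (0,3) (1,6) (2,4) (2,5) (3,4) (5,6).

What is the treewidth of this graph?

2

A width-2 tree decomposition is:
Bags: B1 = {2, 3, 4}  B2 = {0, 2, 3}  B3 = {0, 1, 2}  B4 = {1, 2, 6}  B5 = {2, 5, 6}
Tree: B1–B2, B2–B3, B3–B4, B4–B5
The largest bag has 3 vertices, giving width 2; this decomposition certifies tw(G) ≤ 2. For the lower bound, G contains the cycle 2–4–3–0–1–6–5–2, so G is not a forest; only forests have treewidth ≤ 1, hence tw(G) ≥ 2. Hence tw(G) = 2 exactly.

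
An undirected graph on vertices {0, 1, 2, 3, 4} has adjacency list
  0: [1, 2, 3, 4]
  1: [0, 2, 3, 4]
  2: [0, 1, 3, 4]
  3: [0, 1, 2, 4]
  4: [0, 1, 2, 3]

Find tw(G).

4

A width-4 tree decomposition is:
Bags: B1 = {0, 1, 2, 3, 4}
Tree: (single bag)
With just one bag of size 5, the width is 5 − 1 = 4, so tw(G) ≤ 4. On the other hand G contains the 5-clique {0, 1, 2, 3, 4}. A clique must lie in a single bag of any decomposition, so no decomposition can have width below 4. The upper and lower bounds meet at 4, so that is the treewidth.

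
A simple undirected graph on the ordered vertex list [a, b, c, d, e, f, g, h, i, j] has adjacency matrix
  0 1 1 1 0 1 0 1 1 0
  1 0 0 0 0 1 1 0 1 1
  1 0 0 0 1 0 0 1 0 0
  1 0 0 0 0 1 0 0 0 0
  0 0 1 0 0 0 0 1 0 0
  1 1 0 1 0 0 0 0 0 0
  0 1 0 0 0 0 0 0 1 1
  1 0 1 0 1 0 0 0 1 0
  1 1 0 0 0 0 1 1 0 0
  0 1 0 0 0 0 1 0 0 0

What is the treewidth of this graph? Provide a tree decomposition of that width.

Each bag holds 3 vertices, so the decomposition has width 2, which upper-bounds the treewidth. Conversely, {b, g, j} is a clique of size 3, and the vertices of any clique must share a bag in every tree decomposition; so some bag has ≥ 3 vertices and tw(G) ≥ 2. Hence tw(G) = 2 exactly.

Treewidth 2.
One optimal decomposition is:
Bags: B1 = {a, b, i}  B2 = {a, h, i}  B3 = {a, b, f}  B4 = {a, d, f}  B5 = {a, c, h}  B6 = {b, g, i}  B7 = {c, e, h}  B8 = {b, g, j}
Tree: B1–B2, B1–B3, B3–B4, B2–B5, B1–B6, B5–B7, B6–B8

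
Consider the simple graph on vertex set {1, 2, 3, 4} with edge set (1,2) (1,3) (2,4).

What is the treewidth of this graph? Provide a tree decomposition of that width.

The largest bag has 2 vertices, giving width 1; this decomposition certifies tw(G) ≤ 1. Since G has at least one edge (e.g. 2–1), it is not an edgeless graph, so tw(G) ≥ 1. Hence tw(G) = 1 exactly.

Treewidth 1.
One such decomposition:
Bags: B1 = {1, 2}  B2 = {2, 4}  B3 = {1, 3}
Tree: B1–B2, B1–B3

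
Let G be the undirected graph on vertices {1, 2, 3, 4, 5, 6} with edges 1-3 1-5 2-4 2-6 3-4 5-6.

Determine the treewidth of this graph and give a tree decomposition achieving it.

The largest bag has 3 vertices, giving width 2; this decomposition certifies tw(G) ≤ 2. For the lower bound, G contains the cycle 6–2–4–3–1–5–6, so G is not a forest; only forests have treewidth ≤ 1, hence tw(G) ≥ 2. Combining the bounds, tw(G) = 2.

Treewidth 2.
One such decomposition:
Bags: B1 = {2, 4, 6}  B2 = {3, 4, 6}  B3 = {1, 3, 6}  B4 = {1, 5, 6}
Tree: B1–B2, B2–B3, B3–B4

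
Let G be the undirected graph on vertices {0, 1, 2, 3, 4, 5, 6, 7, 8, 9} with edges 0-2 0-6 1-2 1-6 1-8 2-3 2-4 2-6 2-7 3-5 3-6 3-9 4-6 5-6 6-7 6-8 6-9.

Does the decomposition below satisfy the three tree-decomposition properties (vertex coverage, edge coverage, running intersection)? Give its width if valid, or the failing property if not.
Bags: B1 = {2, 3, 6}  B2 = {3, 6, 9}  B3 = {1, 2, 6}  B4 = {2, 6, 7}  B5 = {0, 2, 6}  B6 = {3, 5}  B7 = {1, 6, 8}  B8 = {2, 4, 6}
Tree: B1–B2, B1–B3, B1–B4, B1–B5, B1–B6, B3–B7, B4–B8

A tree decomposition must satisfy three properties: every vertex lies in some bag; for every edge, both endpoints lie together in some bag; and for every vertex, the bags containing it form a connected subtree. Here edge (6,5) lies in no bag, so the decomposition is invalid.

No — edge (6,5) lies in no bag.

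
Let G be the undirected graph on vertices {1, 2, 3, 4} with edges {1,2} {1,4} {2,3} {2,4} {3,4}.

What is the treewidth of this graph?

2

A width-2 tree decomposition is:
Bags: B1 = {1, 2, 4}  B2 = {2, 3, 4}
Tree: B1–B2
Each bag holds 3 vertices, so the decomposition has width 2, which upper-bounds the treewidth. For the lower bound, the 3 vertices {1, 2, 4} are pairwise adjacent, and any tree decomposition puts a clique entirely inside one bag — forcing width ≥ 2. Combining the bounds, tw(G) = 2.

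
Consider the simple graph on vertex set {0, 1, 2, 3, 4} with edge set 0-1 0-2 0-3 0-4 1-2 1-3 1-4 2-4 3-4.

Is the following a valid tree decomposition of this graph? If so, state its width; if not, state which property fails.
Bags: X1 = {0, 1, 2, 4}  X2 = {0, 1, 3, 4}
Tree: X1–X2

Checking the three conditions: (i) the bags cover all of {0, 1, 2, 3, 4}; (ii) for each edge, some bag contains both endpoints; (iii) the bags containing any fixed vertex form a subtree. All hold, so the decomposition is valid with width 4 − 1 = 3.

Yes; width 3.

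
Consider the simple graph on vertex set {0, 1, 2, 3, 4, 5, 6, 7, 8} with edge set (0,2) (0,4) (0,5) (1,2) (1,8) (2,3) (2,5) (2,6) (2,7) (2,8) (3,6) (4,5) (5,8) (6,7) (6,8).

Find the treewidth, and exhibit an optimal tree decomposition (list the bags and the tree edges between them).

Treewidth 2.
One such decomposition:
Bags: B1 = {2, 6, 8}  B2 = {2, 5, 8}  B3 = {0, 2, 5}  B4 = {1, 2, 8}  B5 = {2, 6, 7}  B6 = {0, 4, 5}  B7 = {2, 3, 6}
Tree: B1–B2, B2–B3, B2–B4, B1–B5, B3–B6, B5–B7

Each bag holds 3 vertices, so the decomposition has width 2, which upper-bounds the treewidth. On the other hand G contains the 3-clique {0, 2, 5}. A clique must lie in a single bag of any decomposition, so no decomposition can have width below 2. Hence tw(G) = 2 exactly.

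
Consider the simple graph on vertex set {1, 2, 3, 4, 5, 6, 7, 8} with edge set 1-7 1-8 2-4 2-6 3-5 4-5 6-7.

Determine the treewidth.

A width-1 tree decomposition is:
Bags: B1 = {3, 5}  B2 = {4, 5}  B3 = {2, 4}  B4 = {2, 6}  B5 = {6, 7}  B6 = {1, 7}  B7 = {1, 8}
Tree: B1–B2, B2–B3, B3–B4, B4–B5, B5–B6, B6–B7
Every bag has size at most 2, so the width is 2 − 1 = 1 and tw(G) ≤ 1. Any graph with an edge has treewidth ≥ 1, and G has the edge 3–5. Combining the bounds, tw(G) = 1.

1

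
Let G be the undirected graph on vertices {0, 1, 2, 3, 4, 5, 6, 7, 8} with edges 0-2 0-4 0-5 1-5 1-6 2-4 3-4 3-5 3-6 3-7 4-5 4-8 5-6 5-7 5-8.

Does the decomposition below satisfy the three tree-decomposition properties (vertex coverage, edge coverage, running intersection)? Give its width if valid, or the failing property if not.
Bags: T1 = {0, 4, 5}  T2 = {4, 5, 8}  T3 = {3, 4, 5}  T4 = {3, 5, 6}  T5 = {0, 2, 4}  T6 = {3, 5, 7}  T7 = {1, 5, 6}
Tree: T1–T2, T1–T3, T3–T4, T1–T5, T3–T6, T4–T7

Yes; width 2.

Vertex coverage: the bags together contain {0, 1, 2, 3, 4, 5, 6, 7, 8}, the full vertex set. Edge coverage: each edge of G has both endpoints in at least one bag. Running intersection: for every vertex, the bags containing it form a connected subtree. All three properties hold, so this is a valid tree decomposition of width max|bag| − 1 = 2, and hence tw(G) ≤ 2.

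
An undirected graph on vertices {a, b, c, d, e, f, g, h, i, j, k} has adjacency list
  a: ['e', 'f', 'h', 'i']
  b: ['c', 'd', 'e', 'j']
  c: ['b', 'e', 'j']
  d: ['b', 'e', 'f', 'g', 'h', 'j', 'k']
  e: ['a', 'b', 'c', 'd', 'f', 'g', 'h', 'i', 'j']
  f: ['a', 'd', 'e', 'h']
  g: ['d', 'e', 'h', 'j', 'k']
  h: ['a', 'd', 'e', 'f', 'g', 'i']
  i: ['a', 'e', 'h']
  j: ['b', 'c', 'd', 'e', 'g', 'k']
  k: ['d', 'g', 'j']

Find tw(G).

A width-3 tree decomposition is:
Bags: B1 = {d, e, g, h}  B2 = {d, e, f, h}  B3 = {d, e, g, j}  B4 = {d, g, j, k}  B5 = {b, d, e, j}  B6 = {a, e, f, h}  B7 = {b, c, e, j}  B8 = {a, e, h, i}
Tree: B1–B2, B1–B3, B3–B4, B3–B5, B2–B6, B5–B7, B6–B8
The largest bag has 4 vertices, giving width 3; this decomposition certifies tw(G) ≤ 3. Conversely, {d, e, g, j} is a clique of size 4, and the vertices of any clique must share a bag in every tree decomposition; so some bag has ≥ 4 vertices and tw(G) ≥ 3. Therefore the treewidth is 3.

3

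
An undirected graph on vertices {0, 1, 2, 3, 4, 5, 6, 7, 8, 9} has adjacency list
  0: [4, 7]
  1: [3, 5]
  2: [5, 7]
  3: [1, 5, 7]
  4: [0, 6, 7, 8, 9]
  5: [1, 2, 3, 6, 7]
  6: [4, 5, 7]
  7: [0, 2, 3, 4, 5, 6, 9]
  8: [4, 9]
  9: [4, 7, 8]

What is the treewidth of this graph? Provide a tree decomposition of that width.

Treewidth 2.
Bags: B1 = {5, 6, 7}  B2 = {4, 6, 7}  B3 = {3, 5, 7}  B4 = {1, 3, 5}  B5 = {0, 4, 7}  B6 = {4, 7, 9}  B7 = {4, 8, 9}  B8 = {2, 5, 7}
Tree: B1–B2, B1–B3, B3–B4, B2–B5, B2–B6, B6–B7, B1–B8

The largest bag has 3 vertices, giving width 2; this decomposition certifies tw(G) ≤ 2. Conversely, {4, 8, 9} is a clique of size 3, and the vertices of any clique must share a bag in every tree decomposition; so some bag has ≥ 3 vertices and tw(G) ≥ 2. The upper and lower bounds meet at 2, so that is the treewidth.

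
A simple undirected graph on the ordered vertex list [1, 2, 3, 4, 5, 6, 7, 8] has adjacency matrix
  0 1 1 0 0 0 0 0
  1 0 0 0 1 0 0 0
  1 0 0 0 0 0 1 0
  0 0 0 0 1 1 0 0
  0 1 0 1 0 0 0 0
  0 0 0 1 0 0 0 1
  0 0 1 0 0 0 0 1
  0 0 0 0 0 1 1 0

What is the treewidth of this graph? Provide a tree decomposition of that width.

The largest bag has 3 vertices, giving width 2; this decomposition certifies tw(G) ≤ 2. For the lower bound, G contains the cycle 8–7–3–1–2–5–4–6–8, so G is not a forest; only forests have treewidth ≤ 1, hence tw(G) ≥ 2. Therefore the treewidth is 2.

Treewidth 2.
Bags: B1 = {3, 7, 8}  B2 = {1, 3, 8}  B3 = {1, 2, 8}  B4 = {2, 5, 8}  B5 = {4, 5, 8}  B6 = {4, 6, 8}
Tree: B1–B2, B2–B3, B3–B4, B4–B5, B5–B6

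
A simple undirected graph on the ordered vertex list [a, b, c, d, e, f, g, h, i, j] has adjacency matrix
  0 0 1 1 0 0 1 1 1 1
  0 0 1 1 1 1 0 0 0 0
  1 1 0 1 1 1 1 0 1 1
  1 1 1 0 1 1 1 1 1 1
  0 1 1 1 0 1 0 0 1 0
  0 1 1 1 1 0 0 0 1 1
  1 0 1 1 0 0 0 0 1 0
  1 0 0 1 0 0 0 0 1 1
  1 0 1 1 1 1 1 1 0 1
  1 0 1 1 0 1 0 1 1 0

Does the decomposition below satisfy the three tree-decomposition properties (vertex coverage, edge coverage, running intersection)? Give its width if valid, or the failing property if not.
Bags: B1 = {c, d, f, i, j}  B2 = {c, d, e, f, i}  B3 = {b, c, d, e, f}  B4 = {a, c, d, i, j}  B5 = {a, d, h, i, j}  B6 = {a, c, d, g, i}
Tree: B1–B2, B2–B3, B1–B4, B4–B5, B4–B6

Every vertex of G appears in some bag (union = {a, b, c, d, e, f, g, h, i, j}); every edge is covered by a bag; and for each vertex v the set of bags containing v is connected in the bag tree. The decomposition is therefore valid. The largest bag has 5 vertices, so the width is 4.

Yes; width 4.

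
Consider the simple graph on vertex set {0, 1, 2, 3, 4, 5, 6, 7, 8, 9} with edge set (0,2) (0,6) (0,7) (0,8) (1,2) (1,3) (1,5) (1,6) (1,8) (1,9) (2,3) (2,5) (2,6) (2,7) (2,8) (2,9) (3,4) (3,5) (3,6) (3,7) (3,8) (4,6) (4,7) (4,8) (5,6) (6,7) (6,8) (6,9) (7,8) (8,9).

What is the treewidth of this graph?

4

A width-4 tree decomposition is:
Bags: B1 = {1, 2, 3, 6, 8}  B2 = {1, 2, 6, 8, 9}  B3 = {2, 3, 6, 7, 8}  B4 = {1, 2, 3, 5, 6}  B5 = {3, 4, 6, 7, 8}  B6 = {0, 2, 6, 7, 8}
Tree: B1–B2, B1–B3, B1–B4, B3–B5, B3–B6
Every bag has size at most 5, so the width is 5 − 1 = 4 and tw(G) ≤ 4. For the lower bound, the 5 vertices {0, 2, 6, 7, 8} are pairwise adjacent, and any tree decomposition puts a clique entirely inside one bag — forcing width ≥ 4. Hence tw(G) = 4 exactly.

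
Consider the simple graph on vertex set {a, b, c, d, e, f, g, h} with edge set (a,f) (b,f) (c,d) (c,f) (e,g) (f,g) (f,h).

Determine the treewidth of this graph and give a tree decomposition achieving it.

Treewidth 1.
One optimal decomposition is:
Bags: B1 = {b, f}  B2 = {a, f}  B3 = {f, h}  B4 = {c, f}  B5 = {f, g}  B6 = {e, g}  B7 = {c, d}
Tree: B1–B2, B1–B3, B2–B4, B1–B5, B5–B6, B4–B7

Each bag holds 2 vertices, so the decomposition has width 1, which upper-bounds the treewidth. G has an edge, so its treewidth is at least 1. Combining the bounds, tw(G) = 1.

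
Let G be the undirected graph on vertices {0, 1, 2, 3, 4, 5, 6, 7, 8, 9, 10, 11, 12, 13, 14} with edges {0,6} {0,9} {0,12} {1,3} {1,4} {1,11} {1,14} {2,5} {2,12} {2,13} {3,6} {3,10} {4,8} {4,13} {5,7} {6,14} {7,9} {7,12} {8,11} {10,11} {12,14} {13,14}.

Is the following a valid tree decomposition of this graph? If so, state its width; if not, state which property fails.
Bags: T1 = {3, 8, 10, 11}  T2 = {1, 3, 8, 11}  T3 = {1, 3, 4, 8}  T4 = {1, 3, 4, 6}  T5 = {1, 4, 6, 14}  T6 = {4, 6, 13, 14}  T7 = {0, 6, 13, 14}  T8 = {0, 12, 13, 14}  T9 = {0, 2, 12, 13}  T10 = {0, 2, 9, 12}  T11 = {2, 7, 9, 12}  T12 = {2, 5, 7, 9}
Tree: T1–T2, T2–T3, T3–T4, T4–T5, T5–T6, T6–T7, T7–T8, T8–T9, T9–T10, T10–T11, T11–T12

Checking the three conditions: (i) the bags cover all of {0, 1, 2, 3, 4, 5, 6, 7, 8, 9, 10, 11, 12, 13, 14}; (ii) for each edge, some bag contains both endpoints; (iii) the bags containing any fixed vertex form a subtree. All hold, so the decomposition is valid with width 4 − 1 = 3.

Yes; width 3.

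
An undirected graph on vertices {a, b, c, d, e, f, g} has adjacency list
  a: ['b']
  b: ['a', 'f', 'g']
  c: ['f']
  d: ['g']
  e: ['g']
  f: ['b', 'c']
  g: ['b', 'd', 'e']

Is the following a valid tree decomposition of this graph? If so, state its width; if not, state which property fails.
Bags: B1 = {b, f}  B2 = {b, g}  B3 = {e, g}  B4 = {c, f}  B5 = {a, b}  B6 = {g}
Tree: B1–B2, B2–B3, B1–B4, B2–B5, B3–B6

A tree decomposition must satisfy three properties: every vertex lies in some bag; for every edge, both endpoints lie together in some bag; and for every vertex, the bags containing it form a connected subtree. Here vertex d appears in no bag, so the decomposition is invalid.

No — vertex d appears in no bag.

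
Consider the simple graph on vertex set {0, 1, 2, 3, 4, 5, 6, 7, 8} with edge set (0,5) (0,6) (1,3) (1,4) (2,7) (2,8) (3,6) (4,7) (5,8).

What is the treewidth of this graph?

2

A width-2 tree decomposition is:
Bags: B1 = {2, 7, 8}  B2 = {5, 7, 8}  B3 = {0, 5, 7}  B4 = {0, 6, 7}  B5 = {3, 6, 7}  B6 = {1, 3, 7}  B7 = {1, 4, 7}
Tree: B1–B2, B2–B3, B3–B4, B4–B5, B5–B6, B6–B7
Each bag holds 3 vertices, so the decomposition has width 2, which upper-bounds the treewidth. For the lower bound, G contains the cycle 7–2–8–5–0–6–3–1–4–7, so G is not a forest; only forests have treewidth ≤ 1, hence tw(G) ≥ 2. Combining the bounds, tw(G) = 2.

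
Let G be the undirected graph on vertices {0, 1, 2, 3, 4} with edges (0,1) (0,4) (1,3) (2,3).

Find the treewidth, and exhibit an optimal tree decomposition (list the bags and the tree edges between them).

Treewidth 1.
One optimal decomposition is:
Bags: B1 = {0, 4}  B2 = {0, 1}  B3 = {1, 3}  B4 = {2, 3}
Tree: B1–B2, B2–B3, B3–B4

Every bag has size at most 2, so the width is 2 − 1 = 1 and tw(G) ≤ 1. Since G has at least one edge (e.g. 4–0), it is not an edgeless graph, so tw(G) ≥ 1. Hence tw(G) = 1 exactly.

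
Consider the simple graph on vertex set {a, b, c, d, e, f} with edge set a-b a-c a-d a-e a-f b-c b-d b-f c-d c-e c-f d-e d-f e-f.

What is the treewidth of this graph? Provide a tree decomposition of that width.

Treewidth 4.
One optimal decomposition is:
Bags: B1 = {a, c, d, e, f}  B2 = {a, b, c, d, f}
Tree: B1–B2

The largest bag has 5 vertices, giving width 4; this decomposition certifies tw(G) ≤ 4. Conversely, {a, c, d, e, f} is a clique of size 5, and the vertices of any clique must share a bag in every tree decomposition; so some bag has ≥ 5 vertices and tw(G) ≥ 4. Therefore the treewidth is 4.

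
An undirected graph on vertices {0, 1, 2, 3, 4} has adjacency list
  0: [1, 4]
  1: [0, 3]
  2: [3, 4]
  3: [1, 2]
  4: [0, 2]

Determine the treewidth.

2

A width-2 tree decomposition is:
Bags: B1 = {0, 1, 4}  B2 = {1, 2, 4}  B3 = {1, 2, 3}
Tree: B1–B2, B2–B3
The largest bag has 3 vertices, giving width 2; this decomposition certifies tw(G) ≤ 2. The edges 1–0–4–2–3–1 form a cycle, so G is not a tree and its treewidth is at least 2. The upper and lower bounds meet at 2, so that is the treewidth.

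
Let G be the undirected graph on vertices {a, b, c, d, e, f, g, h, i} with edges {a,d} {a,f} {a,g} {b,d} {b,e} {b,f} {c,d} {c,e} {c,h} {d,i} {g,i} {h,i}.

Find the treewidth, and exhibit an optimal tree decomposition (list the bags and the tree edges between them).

The largest bag has 4 vertices, giving width 3; this decomposition certifies tw(G) ≤ 3. For the lower bound: the 4 vertex sets {c,e,h}, {b}, {d}, {a,f,g,i} are disjoint, each induces a connected subgraph, and every pair is joined by at least one edge of G. Contracting each set to a single vertex therefore yields K_{4} as a minor, and since treewidth is minor-monotone, tw(G) ≥ tw(K_{4}) = 3. The upper and lower bounds meet at 3, so that is the treewidth.

Treewidth 3.
One optimal decomposition is:
Bags: B1 = {b, c, e, h}  B2 = {b, c, d, h}  B3 = {b, d, h, i}  B4 = {b, d, f, i}  B5 = {a, d, f, i}  B6 = {a, f, g, i}
Tree: B1–B2, B2–B3, B3–B4, B4–B5, B5–B6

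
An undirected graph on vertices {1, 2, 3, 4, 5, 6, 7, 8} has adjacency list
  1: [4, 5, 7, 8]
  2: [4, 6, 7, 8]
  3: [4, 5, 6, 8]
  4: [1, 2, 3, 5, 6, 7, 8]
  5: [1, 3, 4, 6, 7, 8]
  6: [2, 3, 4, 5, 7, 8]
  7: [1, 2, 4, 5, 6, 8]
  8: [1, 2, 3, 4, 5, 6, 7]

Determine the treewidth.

4

A width-4 tree decomposition is:
Bags: B1 = {4, 5, 6, 7, 8}  B2 = {2, 4, 6, 7, 8}  B3 = {1, 4, 5, 7, 8}  B4 = {3, 4, 5, 6, 8}
Tree: B1–B2, B1–B3, B1–B4
Every bag has size at most 5, so the width is 5 − 1 = 4 and tw(G) ≤ 4. On the other hand G contains the 5-clique {2, 4, 6, 7, 8}. A clique must lie in a single bag of any decomposition, so no decomposition can have width below 4. Therefore the treewidth is 4.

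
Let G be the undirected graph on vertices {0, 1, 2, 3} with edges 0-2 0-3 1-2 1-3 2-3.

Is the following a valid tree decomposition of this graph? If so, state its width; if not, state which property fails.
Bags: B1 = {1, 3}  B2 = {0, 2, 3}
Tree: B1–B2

No — edge (2,1) lies in no bag.

A tree decomposition must satisfy three properties: every vertex lies in some bag; for every edge, both endpoints lie together in some bag; and for every vertex, the bags containing it form a connected subtree. Here edge (2,1) lies in no bag, so the decomposition is invalid.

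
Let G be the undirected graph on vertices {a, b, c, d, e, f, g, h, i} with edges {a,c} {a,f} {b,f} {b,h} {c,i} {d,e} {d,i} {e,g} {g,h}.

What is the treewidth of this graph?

2

A width-2 tree decomposition is:
Bags: B1 = {a, b, f}  B2 = {a, b, c}  B3 = {b, c, i}  B4 = {b, d, i}  B5 = {b, d, e}  B6 = {b, e, g}  B7 = {b, g, h}
Tree: B1–B2, B2–B3, B3–B4, B4–B5, B5–B6, B6–B7
Every bag has size at most 3, so the width is 3 − 1 = 2 and tw(G) ≤ 2. For the lower bound, G contains the cycle b–f–a–c–i–d–e–g–h–b, so G is not a forest; only forests have treewidth ≤ 1, hence tw(G) ≥ 2. The upper and lower bounds meet at 2, so that is the treewidth.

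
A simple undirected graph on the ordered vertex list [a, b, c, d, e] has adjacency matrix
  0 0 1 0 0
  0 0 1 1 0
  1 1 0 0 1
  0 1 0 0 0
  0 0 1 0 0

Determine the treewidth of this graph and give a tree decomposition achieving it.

Treewidth 1.
One optimal decomposition is:
Bags: B1 = {b, c}  B2 = {a, c}  B3 = {b, d}  B4 = {c, e}
Tree: B1–B2, B1–B3, B2–B4

Each bag holds 2 vertices, so the decomposition has width 1, which upper-bounds the treewidth. Any graph with an edge has treewidth ≥ 1, and G has the edge b–c. Therefore the treewidth is 1.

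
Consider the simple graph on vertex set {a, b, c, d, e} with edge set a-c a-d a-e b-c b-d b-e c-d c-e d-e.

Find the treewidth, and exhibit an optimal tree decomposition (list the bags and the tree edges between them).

Treewidth 3.
Bags: B1 = {a, c, d, e}  B2 = {b, c, d, e}
Tree: B1–B2

The largest bag has 4 vertices, giving width 3; this decomposition certifies tw(G) ≤ 3. On the other hand G contains the 4-clique {a, c, d, e}. A clique must lie in a single bag of any decomposition, so no decomposition can have width below 3. Combining the bounds, tw(G) = 3.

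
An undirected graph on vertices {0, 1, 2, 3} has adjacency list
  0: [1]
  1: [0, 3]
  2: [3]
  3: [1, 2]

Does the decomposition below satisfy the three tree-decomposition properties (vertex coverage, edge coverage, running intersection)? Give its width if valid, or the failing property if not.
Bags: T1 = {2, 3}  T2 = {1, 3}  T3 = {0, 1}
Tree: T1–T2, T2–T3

Vertex coverage: the bags together contain {0, 1, 2, 3}, the full vertex set. Edge coverage: each edge of G has both endpoints in at least one bag. Running intersection: for every vertex, the bags containing it form a connected subtree. All three properties hold, so this is a valid tree decomposition of width max|bag| − 1 = 1, and hence tw(G) ≤ 1.

Yes; width 1.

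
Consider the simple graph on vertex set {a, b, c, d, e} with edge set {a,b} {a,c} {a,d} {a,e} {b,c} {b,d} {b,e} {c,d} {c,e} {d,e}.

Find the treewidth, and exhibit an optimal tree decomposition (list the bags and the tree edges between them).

Treewidth 4.
One such decomposition:
Bags: B1 = {a, b, c, d, e}
Tree: (single bag)

A single bag containing all 5 vertices is trivially a valid decomposition of width 4. On the other hand G contains the 5-clique {a, b, c, d, e}. A clique must lie in a single bag of any decomposition, so no decomposition can have width below 4. Hence tw(G) = 4 exactly.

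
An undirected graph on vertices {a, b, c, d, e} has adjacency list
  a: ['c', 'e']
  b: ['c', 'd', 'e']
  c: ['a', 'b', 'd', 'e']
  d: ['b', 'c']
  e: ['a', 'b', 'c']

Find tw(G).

A width-2 tree decomposition is:
Bags: B1 = {b, c, e}  B2 = {a, c, e}  B3 = {b, c, d}
Tree: B1–B2, B1–B3
The largest bag has 3 vertices, giving width 2; this decomposition certifies tw(G) ≤ 2. Conversely, {b, c, d} is a clique of size 3, and the vertices of any clique must share a bag in every tree decomposition; so some bag has ≥ 3 vertices and tw(G) ≥ 2. Therefore the treewidth is 2.

2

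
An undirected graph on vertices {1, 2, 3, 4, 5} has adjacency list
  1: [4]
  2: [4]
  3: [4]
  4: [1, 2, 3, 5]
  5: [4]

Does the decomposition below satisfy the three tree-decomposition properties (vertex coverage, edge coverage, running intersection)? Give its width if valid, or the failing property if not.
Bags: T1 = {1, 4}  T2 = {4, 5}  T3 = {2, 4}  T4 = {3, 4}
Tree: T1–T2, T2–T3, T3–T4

Yes; width 1.

Every vertex of G appears in some bag (union = {1, 2, 3, 4, 5}); every edge is covered by a bag; and for each vertex v the set of bags containing v is connected in the bag tree. The decomposition is therefore valid. The largest bag has 2 vertices, so the width is 1.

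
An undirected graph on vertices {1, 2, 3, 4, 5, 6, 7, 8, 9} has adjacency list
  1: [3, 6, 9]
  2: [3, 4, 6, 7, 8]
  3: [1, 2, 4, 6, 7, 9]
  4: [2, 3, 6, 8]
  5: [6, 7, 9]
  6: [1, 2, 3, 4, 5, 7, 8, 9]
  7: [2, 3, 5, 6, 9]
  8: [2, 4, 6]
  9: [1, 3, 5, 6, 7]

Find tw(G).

A width-3 tree decomposition is:
Bags: B1 = {2, 3, 6, 7}  B2 = {3, 6, 7, 9}  B3 = {1, 3, 6, 9}  B4 = {2, 3, 4, 6}  B5 = {2, 4, 6, 8}  B6 = {5, 6, 7, 9}
Tree: B1–B2, B2–B3, B1–B4, B4–B5, B2–B6
The largest bag has 4 vertices, giving width 3; this decomposition certifies tw(G) ≤ 3. On the other hand G contains the 4-clique {2, 4, 6, 8}. A clique must lie in a single bag of any decomposition, so no decomposition can have width below 3. Combining the bounds, tw(G) = 3.

3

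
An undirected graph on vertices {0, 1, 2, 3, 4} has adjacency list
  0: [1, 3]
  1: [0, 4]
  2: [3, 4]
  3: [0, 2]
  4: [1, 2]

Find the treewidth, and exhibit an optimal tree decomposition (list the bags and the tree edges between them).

Treewidth 2.
One such decomposition:
Bags: B1 = {2, 3, 4}  B2 = {0, 3, 4}  B3 = {0, 1, 4}
Tree: B1–B2, B2–B3

Every bag has size at most 3, so the width is 3 − 1 = 2 and tw(G) ≤ 2. Since 4–2–3–0–1–4 is a cycle in G, G is not acyclic. Forests are exactly the graphs of treewidth ≤ 1, so tw(G) ≥ 2. Therefore the treewidth is 2.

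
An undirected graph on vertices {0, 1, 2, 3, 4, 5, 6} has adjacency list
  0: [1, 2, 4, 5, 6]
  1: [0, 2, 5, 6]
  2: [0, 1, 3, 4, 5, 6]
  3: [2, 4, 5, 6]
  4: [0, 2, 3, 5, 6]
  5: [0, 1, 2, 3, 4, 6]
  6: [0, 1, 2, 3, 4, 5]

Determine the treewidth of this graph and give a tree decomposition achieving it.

The largest bag has 5 vertices, giving width 4; this decomposition certifies tw(G) ≤ 4. Conversely, {0, 1, 2, 5, 6} is a clique of size 5, and the vertices of any clique must share a bag in every tree decomposition; so some bag has ≥ 5 vertices and tw(G) ≥ 4. The upper and lower bounds meet at 4, so that is the treewidth.

Treewidth 4.
Bags: B1 = {0, 2, 4, 5, 6}  B2 = {0, 1, 2, 5, 6}  B3 = {2, 3, 4, 5, 6}
Tree: B1–B2, B1–B3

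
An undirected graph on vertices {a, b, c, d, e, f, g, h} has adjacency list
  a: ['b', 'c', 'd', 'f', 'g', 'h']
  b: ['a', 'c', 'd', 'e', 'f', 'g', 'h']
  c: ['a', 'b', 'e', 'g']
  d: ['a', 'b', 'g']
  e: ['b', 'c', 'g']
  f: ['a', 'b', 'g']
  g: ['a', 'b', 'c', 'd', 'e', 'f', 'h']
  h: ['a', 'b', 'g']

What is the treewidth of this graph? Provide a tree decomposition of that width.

Treewidth 3.
One such decomposition:
Bags: B1 = {a, b, d, g}  B2 = {a, b, c, g}  B3 = {b, c, e, g}  B4 = {a, b, f, g}  B5 = {a, b, g, h}
Tree: B1–B2, B2–B3, B2–B4, B4–B5

Every bag has size at most 4, so the width is 4 − 1 = 3 and tw(G) ≤ 3. Conversely, {b, c, e, g} is a clique of size 4, and the vertices of any clique must share a bag in every tree decomposition; so some bag has ≥ 4 vertices and tw(G) ≥ 3. Combining the bounds, tw(G) = 3.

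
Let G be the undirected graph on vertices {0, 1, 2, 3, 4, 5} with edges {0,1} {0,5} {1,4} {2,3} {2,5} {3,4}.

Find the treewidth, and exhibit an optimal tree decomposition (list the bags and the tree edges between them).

Treewidth 2.
One such decomposition:
Bags: B1 = {2, 3, 4}  B2 = {1, 2, 4}  B3 = {0, 1, 2}  B4 = {0, 2, 5}
Tree: B1–B2, B2–B3, B3–B4

Every bag has size at most 3, so the width is 3 − 1 = 2 and tw(G) ≤ 2. The edges 2–3–4–1–0–5–2 form a cycle, so G is not a tree and its treewidth is at least 2. The upper and lower bounds meet at 2, so that is the treewidth.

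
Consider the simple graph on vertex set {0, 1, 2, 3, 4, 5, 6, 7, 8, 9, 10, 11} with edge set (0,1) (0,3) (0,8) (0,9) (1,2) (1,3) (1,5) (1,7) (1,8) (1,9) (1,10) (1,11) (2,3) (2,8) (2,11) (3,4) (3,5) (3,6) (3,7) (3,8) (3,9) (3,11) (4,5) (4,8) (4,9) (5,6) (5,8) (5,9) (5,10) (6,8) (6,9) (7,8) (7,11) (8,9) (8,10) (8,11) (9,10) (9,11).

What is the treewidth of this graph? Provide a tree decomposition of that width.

The largest bag has 5 vertices, giving width 4; this decomposition certifies tw(G) ≤ 4. For the lower bound, the 5 vertices {1, 5, 8, 9, 10} are pairwise adjacent, and any tree decomposition puts a clique entirely inside one bag — forcing width ≥ 4. Therefore the treewidth is 4.

Treewidth 4.
Bags: B1 = {3, 5, 6, 8, 9}  B2 = {1, 3, 5, 8, 9}  B3 = {3, 4, 5, 8, 9}  B4 = {1, 5, 8, 9, 10}  B5 = {1, 3, 8, 9, 11}  B6 = {1, 2, 3, 8, 11}  B7 = {0, 1, 3, 8, 9}  B8 = {1, 3, 7, 8, 11}
Tree: B1–B2, B1–B3, B2–B4, B2–B5, B5–B6, B5–B7, B5–B8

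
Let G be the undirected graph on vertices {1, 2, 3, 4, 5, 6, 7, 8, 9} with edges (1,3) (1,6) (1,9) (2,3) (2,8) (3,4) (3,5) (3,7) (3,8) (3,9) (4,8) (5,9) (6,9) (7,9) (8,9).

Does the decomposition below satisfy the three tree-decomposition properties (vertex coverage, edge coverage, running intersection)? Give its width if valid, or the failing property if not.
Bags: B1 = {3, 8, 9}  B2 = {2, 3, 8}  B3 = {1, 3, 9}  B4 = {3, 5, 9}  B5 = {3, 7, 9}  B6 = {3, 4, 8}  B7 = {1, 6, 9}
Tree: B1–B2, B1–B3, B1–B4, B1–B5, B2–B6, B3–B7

Yes; width 2.

Every vertex of G appears in some bag (union = {1, 2, 3, 4, 5, 6, 7, 8, 9}); every edge is covered by a bag; and for each vertex v the set of bags containing v is connected in the bag tree. The decomposition is therefore valid. The largest bag has 3 vertices, so the width is 2.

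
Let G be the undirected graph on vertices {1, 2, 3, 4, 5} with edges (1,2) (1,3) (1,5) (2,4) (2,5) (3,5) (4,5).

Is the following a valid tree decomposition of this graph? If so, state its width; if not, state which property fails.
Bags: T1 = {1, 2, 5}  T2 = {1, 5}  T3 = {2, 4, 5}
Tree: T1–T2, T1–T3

A tree decomposition must satisfy three properties: every vertex lies in some bag; for every edge, both endpoints lie together in some bag; and for every vertex, the bags containing it form a connected subtree. Here vertex 3 appears in no bag, so the decomposition is invalid.

No — vertex 3 appears in no bag.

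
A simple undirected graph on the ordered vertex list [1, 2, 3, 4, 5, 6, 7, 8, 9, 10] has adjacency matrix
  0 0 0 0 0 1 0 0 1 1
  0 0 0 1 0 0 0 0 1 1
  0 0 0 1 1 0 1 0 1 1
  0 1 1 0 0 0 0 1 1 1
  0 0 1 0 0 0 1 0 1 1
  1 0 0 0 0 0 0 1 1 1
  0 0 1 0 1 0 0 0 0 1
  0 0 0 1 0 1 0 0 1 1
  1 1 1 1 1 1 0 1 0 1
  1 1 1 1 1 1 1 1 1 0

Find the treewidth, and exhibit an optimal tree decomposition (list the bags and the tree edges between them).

The largest bag has 4 vertices, giving width 3; this decomposition certifies tw(G) ≤ 3. Conversely, {1, 6, 9, 10} is a clique of size 4, and the vertices of any clique must share a bag in every tree decomposition; so some bag has ≥ 4 vertices and tw(G) ≥ 3. Combining the bounds, tw(G) = 3.

Treewidth 3.
One optimal decomposition is:
Bags: B1 = {4, 8, 9, 10}  B2 = {2, 4, 9, 10}  B3 = {6, 8, 9, 10}  B4 = {3, 4, 9, 10}  B5 = {3, 5, 9, 10}  B6 = {3, 5, 7, 10}  B7 = {1, 6, 9, 10}
Tree: B1–B2, B1–B3, B2–B4, B4–B5, B5–B6, B3–B7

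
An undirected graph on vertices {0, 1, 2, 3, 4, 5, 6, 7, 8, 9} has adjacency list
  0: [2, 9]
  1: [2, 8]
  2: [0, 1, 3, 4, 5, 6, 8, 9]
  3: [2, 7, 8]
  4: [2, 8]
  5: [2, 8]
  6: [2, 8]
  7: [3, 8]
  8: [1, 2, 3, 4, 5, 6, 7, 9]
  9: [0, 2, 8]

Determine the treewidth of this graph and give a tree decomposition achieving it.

The largest bag has 3 vertices, giving width 2; this decomposition certifies tw(G) ≤ 2. Conversely, {0, 2, 9} is a clique of size 3, and the vertices of any clique must share a bag in every tree decomposition; so some bag has ≥ 3 vertices and tw(G) ≥ 2. The upper and lower bounds meet at 2, so that is the treewidth.

Treewidth 2.
Bags: B1 = {2, 6, 8}  B2 = {2, 3, 8}  B3 = {3, 7, 8}  B4 = {2, 4, 8}  B5 = {2, 5, 8}  B6 = {2, 8, 9}  B7 = {1, 2, 8}  B8 = {0, 2, 9}
Tree: B1–B2, B2–B3, B1–B4, B2–B5, B2–B6, B6–B7, B6–B8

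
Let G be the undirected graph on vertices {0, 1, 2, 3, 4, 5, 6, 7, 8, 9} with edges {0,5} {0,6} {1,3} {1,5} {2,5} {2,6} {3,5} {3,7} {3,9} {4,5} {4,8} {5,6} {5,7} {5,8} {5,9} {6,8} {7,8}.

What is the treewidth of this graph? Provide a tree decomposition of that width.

Treewidth 2.
Bags: B1 = {5, 6, 8}  B2 = {5, 7, 8}  B3 = {3, 5, 7}  B4 = {3, 5, 9}  B5 = {1, 3, 5}  B6 = {4, 5, 8}  B7 = {0, 5, 6}  B8 = {2, 5, 6}
Tree: B1–B2, B2–B3, B3–B4, B3–B5, B2–B6, B1–B7, B1–B8

The largest bag has 3 vertices, giving width 2; this decomposition certifies tw(G) ≤ 2. Conversely, {0, 5, 6} is a clique of size 3, and the vertices of any clique must share a bag in every tree decomposition; so some bag has ≥ 3 vertices and tw(G) ≥ 2. The upper and lower bounds meet at 2, so that is the treewidth.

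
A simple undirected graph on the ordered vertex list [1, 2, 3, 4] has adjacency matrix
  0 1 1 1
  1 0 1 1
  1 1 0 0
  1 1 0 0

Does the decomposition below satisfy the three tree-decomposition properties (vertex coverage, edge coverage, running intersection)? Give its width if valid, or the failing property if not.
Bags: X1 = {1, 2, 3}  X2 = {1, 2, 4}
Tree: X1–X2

Vertex coverage: the bags together contain {1, 2, 3, 4}, the full vertex set. Edge coverage: each edge of G has both endpoints in at least one bag. Running intersection: for every vertex, the bags containing it form a connected subtree. All three properties hold, so this is a valid tree decomposition of width max|bag| − 1 = 2, and hence tw(G) ≤ 2.

Yes; width 2.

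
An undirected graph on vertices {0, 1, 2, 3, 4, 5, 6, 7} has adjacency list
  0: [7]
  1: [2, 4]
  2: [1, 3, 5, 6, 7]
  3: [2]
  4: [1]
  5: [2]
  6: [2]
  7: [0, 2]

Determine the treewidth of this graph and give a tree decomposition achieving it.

Each bag holds 2 vertices, so the decomposition has width 1, which upper-bounds the treewidth. Since G has at least one edge (e.g. 6–2), it is not an edgeless graph, so tw(G) ≥ 1. Combining the bounds, tw(G) = 1.

Treewidth 1.
One such decomposition:
Bags: B1 = {2, 6}  B2 = {2, 7}  B3 = {2, 5}  B4 = {1, 2}  B5 = {2, 3}  B6 = {1, 4}  B7 = {0, 7}
Tree: B1–B2, B2–B3, B3–B4, B4–B5, B4–B6, B2–B7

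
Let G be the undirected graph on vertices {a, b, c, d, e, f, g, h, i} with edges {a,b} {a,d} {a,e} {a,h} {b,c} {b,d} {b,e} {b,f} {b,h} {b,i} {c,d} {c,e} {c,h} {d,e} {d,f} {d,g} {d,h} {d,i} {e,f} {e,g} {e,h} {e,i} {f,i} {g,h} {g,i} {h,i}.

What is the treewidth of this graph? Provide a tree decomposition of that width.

Every bag has size at most 5, so the width is 5 − 1 = 4 and tw(G) ≤ 4. Conversely, {d, e, g, h, i} is a clique of size 5, and the vertices of any clique must share a bag in every tree decomposition; so some bag has ≥ 5 vertices and tw(G) ≥ 4. Hence tw(G) = 4 exactly.

Treewidth 4.
One such decomposition:
Bags: B1 = {b, d, e, h, i}  B2 = {b, c, d, e, h}  B3 = {d, e, g, h, i}  B4 = {a, b, d, e, h}  B5 = {b, d, e, f, i}
Tree: B1–B2, B1–B3, B2–B4, B1–B5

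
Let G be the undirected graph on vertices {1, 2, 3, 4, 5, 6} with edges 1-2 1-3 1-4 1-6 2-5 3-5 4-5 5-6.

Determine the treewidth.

2

A width-2 tree decomposition is:
Bags: B1 = {1, 5, 6}  B2 = {1, 2, 5}  B3 = {1, 3, 5}  B4 = {1, 4, 5}
Tree: B1–B2, B2–B3, B3–B4
Every bag has size at most 3, so the width is 3 − 1 = 2 and tw(G) ≤ 2. For the lower bound, G contains the cycle 6–5–2–1–6, so G is not a forest; only forests have treewidth ≤ 1, hence tw(G) ≥ 2. Combining the bounds, tw(G) = 2.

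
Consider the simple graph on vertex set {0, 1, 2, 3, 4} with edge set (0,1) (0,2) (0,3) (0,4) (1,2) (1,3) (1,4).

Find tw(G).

A width-2 tree decomposition is:
Bags: B1 = {0, 1, 3}  B2 = {0, 1, 4}  B3 = {0, 1, 2}
Tree: B1–B2, B1–B3
Every bag has size at most 3, so the width is 3 − 1 = 2 and tw(G) ≤ 2. On the other hand G contains the 3-clique {0, 1, 2}. A clique must lie in a single bag of any decomposition, so no decomposition can have width below 2. Therefore the treewidth is 2.

2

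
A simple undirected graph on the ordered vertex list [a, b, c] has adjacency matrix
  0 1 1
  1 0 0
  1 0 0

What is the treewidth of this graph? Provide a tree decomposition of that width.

Each bag holds 2 vertices, so the decomposition has width 1, which upper-bounds the treewidth. Since G has at least one edge (e.g. c–a), it is not an edgeless graph, so tw(G) ≥ 1. Therefore the treewidth is 1.

Treewidth 1.
One optimal decomposition is:
Bags: B1 = {a, c}  B2 = {a, b}
Tree: B1–B2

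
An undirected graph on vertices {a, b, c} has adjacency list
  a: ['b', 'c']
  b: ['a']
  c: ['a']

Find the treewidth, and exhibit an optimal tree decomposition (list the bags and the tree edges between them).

Treewidth 1.
Bags: B1 = {a, c}  B2 = {a, b}
Tree: B1–B2

Every bag has size at most 2, so the width is 2 − 1 = 1 and tw(G) ≤ 1. Any graph with an edge has treewidth ≥ 1, and G has the edge a–c. Combining the bounds, tw(G) = 1.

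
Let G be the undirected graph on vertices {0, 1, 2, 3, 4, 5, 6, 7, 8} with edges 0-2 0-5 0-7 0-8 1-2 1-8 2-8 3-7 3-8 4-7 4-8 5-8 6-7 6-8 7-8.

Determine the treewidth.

2

A width-2 tree decomposition is:
Bags: B1 = {3, 7, 8}  B2 = {6, 7, 8}  B3 = {4, 7, 8}  B4 = {0, 7, 8}  B5 = {0, 5, 8}  B6 = {0, 2, 8}  B7 = {1, 2, 8}
Tree: B1–B2, B1–B3, B2–B4, B4–B5, B4–B6, B6–B7
Each bag holds 3 vertices, so the decomposition has width 2, which upper-bounds the treewidth. For the lower bound, the 3 vertices {1, 2, 8} are pairwise adjacent, and any tree decomposition puts a clique entirely inside one bag — forcing width ≥ 2. Combining the bounds, tw(G) = 2.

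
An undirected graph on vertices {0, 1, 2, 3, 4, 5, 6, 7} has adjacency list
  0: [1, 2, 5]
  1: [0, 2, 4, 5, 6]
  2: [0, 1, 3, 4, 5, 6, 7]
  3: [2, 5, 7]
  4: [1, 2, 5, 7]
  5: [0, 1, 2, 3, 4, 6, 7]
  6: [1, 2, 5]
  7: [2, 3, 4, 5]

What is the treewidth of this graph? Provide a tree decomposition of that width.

Treewidth 3.
One optimal decomposition is:
Bags: B1 = {1, 2, 4, 5}  B2 = {1, 2, 5, 6}  B3 = {0, 1, 2, 5}  B4 = {2, 4, 5, 7}  B5 = {2, 3, 5, 7}
Tree: B1–B2, B1–B3, B1–B4, B4–B5

Each bag holds 4 vertices, so the decomposition has width 3, which upper-bounds the treewidth. For the lower bound, the 4 vertices {0, 1, 2, 5} are pairwise adjacent, and any tree decomposition puts a clique entirely inside one bag — forcing width ≥ 3. Combining the bounds, tw(G) = 3.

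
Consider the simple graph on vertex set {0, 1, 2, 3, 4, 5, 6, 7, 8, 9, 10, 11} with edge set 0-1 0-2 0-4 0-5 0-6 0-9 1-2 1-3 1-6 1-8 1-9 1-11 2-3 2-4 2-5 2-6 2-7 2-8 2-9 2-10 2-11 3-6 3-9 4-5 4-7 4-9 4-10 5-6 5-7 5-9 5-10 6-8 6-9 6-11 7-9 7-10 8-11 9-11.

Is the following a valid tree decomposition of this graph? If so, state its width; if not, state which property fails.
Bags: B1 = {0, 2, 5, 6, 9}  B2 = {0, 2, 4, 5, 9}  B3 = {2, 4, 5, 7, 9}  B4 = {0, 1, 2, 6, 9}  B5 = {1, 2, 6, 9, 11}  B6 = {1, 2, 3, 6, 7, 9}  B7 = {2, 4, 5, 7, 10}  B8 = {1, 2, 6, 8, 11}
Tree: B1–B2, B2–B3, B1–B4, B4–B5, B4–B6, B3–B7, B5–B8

No — bags containing vertex 7 are not connected in the tree.

A tree decomposition must satisfy three properties: every vertex lies in some bag; for every edge, both endpoints lie together in some bag; and for every vertex, the bags containing it form a connected subtree. Here bags containing vertex 7 are not connected in the tree, so the decomposition is invalid.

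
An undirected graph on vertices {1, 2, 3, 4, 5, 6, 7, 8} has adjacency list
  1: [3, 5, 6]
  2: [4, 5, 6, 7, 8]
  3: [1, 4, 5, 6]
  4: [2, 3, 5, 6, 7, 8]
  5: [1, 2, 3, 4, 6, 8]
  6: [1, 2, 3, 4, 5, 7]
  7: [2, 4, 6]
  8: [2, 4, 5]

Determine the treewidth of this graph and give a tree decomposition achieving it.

Treewidth 3.
One such decomposition:
Bags: B1 = {3, 4, 5, 6}  B2 = {2, 4, 5, 6}  B3 = {1, 3, 5, 6}  B4 = {2, 4, 5, 8}  B5 = {2, 4, 6, 7}
Tree: B1–B2, B1–B3, B2–B4, B2–B5

Every bag has size at most 4, so the width is 4 − 1 = 3 and tw(G) ≤ 3. Conversely, {1, 3, 5, 6} is a clique of size 4, and the vertices of any clique must share a bag in every tree decomposition; so some bag has ≥ 4 vertices and tw(G) ≥ 3. Hence tw(G) = 3 exactly.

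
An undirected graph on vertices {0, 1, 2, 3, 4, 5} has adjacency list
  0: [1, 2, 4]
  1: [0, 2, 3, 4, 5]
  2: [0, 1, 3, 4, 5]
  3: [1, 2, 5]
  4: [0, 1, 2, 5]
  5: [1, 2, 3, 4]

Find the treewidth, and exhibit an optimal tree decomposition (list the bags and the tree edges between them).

Treewidth 3.
One optimal decomposition is:
Bags: B1 = {1, 2, 4, 5}  B2 = {0, 1, 2, 4}  B3 = {1, 2, 3, 5}
Tree: B1–B2, B1–B3

Every bag has size at most 4, so the width is 4 − 1 = 3 and tw(G) ≤ 3. Conversely, {1, 2, 3, 5} is a clique of size 4, and the vertices of any clique must share a bag in every tree decomposition; so some bag has ≥ 4 vertices and tw(G) ≥ 3. The upper and lower bounds meet at 3, so that is the treewidth.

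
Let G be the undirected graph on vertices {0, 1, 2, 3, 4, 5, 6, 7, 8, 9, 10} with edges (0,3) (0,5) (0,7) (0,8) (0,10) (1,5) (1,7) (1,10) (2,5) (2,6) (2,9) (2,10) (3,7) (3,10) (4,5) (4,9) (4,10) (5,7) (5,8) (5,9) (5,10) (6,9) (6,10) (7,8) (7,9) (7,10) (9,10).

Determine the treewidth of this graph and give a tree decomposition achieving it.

Every bag has size at most 4, so the width is 4 − 1 = 3 and tw(G) ≤ 3. Conversely, {0, 5, 7, 8} is a clique of size 4, and the vertices of any clique must share a bag in every tree decomposition; so some bag has ≥ 4 vertices and tw(G) ≥ 3. Hence tw(G) = 3 exactly.

Treewidth 3.
One such decomposition:
Bags: B1 = {5, 7, 9, 10}  B2 = {4, 5, 9, 10}  B3 = {2, 5, 9, 10}  B4 = {2, 6, 9, 10}  B5 = {1, 5, 7, 10}  B6 = {0, 5, 7, 10}  B7 = {0, 3, 7, 10}  B8 = {0, 5, 7, 8}
Tree: B1–B2, B2–B3, B3–B4, B1–B5, B1–B6, B6–B7, B6–B8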